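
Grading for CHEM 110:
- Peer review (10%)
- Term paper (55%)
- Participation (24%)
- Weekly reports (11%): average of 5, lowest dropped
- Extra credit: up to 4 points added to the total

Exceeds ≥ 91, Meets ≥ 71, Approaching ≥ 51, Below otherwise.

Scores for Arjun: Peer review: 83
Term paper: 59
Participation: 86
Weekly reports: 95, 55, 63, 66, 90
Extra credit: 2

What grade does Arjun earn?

Meets

Weekly reports: drop 55 → average of remaining 4 = 314/4 = 78.5
Weighted total:
  Peer review 83 × 0.1 = 8.3
  Term paper 59 × 0.55 = 32.45
  Participation 86 × 0.24 = 20.64
  Weekly reports 78.5 × 0.11 = 8.635
Sum = 70.025
Extra credit: 70.025 + 2 = 72.025
72.025 is ≥ 71 and < 91 → Meets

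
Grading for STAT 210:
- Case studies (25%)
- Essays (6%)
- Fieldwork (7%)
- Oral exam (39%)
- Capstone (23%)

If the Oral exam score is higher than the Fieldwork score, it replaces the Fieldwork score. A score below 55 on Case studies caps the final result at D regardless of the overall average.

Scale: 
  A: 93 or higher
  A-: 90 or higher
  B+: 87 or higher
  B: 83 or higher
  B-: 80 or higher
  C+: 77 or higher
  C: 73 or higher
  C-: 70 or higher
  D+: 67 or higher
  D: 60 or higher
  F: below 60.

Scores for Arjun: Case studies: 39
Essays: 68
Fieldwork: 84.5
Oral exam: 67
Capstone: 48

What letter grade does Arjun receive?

Oral exam (67) ≤ Fieldwork (84.5), so Fieldwork stays at 84.5.
Case studies score 39 < 55: minimum not met.
Weighted total:
  Case studies 39 × 0.25 = 9.75
  Essays 68 × 0.06 = 4.08
  Fieldwork 84.5 × 0.07 = 5.915
  Oral exam 67 × 0.39 = 26.13
  Capstone 48 × 0.23 = 11.04
Sum = 56.915
56.915 would be F; cap at D applies → F.

F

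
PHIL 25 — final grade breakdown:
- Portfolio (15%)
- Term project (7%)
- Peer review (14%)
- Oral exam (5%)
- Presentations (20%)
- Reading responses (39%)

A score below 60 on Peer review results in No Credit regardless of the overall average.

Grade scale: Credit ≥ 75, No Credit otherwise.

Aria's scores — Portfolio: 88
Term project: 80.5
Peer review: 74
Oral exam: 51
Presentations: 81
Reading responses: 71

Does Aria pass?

Peer review score 74 ≥ 60: minimum met.
Weighted total:
  Portfolio 88 × 0.15 = 13.2
  Term project 80.5 × 0.07 = 5.635
  Peer review 74 × 0.14 = 10.36
  Oral exam 51 × 0.05 = 2.55
  Presentations 81 × 0.2 = 16.2
  Reading responses 71 × 0.39 = 27.69
Sum = 75.635
75.635 ≥ 75 → Credit

Credit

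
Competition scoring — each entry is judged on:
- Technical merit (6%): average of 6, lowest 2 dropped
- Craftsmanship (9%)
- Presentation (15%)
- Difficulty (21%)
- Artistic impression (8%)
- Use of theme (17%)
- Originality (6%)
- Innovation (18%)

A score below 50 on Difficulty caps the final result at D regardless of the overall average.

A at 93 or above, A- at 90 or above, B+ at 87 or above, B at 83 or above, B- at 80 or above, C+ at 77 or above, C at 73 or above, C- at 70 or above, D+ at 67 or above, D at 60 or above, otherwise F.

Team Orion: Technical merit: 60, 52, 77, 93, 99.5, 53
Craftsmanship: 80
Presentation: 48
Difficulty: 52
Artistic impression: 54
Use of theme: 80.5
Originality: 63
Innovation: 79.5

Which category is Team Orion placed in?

Technical merit: drop 52, 53 → average of remaining 4 = 329.5/4 = 82.375
Difficulty score 52 ≥ 50: minimum met.
Weighted total:
  Technical merit 82.375 × 0.06 = 4.9425
  Craftsmanship 80 × 0.09 = 7.2
  Presentation 48 × 0.15 = 7.2
  Difficulty 52 × 0.21 = 10.92
  Artistic impression 54 × 0.08 = 4.32
  Use of theme 80.5 × 0.17 = 13.685
  Originality 63 × 0.06 = 3.78
  Innovation 79.5 × 0.18 = 14.31
Sum = 66.3575
66.3575 is ≥ 60 and < 67 → D

D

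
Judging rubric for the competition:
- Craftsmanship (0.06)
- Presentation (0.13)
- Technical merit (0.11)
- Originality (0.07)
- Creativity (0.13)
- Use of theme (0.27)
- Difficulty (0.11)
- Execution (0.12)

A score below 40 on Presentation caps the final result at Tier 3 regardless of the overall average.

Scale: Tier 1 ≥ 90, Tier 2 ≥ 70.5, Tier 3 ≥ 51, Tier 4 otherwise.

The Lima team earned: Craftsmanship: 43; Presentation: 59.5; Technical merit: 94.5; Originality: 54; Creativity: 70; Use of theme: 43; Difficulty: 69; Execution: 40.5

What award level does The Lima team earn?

Tier 3

Presentation score 59.5 ≥ 40: minimum met.
Weighted total:
  Craftsmanship 43 × 0.06 = 2.58
  Presentation 59.5 × 0.13 = 7.735
  Technical merit 94.5 × 0.11 = 10.395
  Originality 54 × 0.07 = 3.78
  Creativity 70 × 0.13 = 9.1
  Use of theme 43 × 0.27 = 11.61
  Difficulty 69 × 0.11 = 7.59
  Execution 40.5 × 0.12 = 4.86
Sum = 57.65
57.65 is ≥ 51 and < 70.5 → Tier 3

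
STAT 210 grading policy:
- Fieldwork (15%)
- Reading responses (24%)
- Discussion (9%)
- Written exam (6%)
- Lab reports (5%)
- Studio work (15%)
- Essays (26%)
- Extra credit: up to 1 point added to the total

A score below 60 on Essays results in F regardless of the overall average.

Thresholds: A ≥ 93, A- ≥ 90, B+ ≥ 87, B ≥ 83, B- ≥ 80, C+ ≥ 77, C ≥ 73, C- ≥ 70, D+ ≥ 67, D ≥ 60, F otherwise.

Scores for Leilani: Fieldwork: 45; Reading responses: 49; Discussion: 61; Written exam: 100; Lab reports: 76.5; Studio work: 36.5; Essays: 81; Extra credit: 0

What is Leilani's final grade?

D

Essays score 81 ≥ 60: minimum met.
Weighted total:
  Fieldwork 45 × 0.15 = 6.75
  Reading responses 49 × 0.24 = 11.76
  Discussion 61 × 0.09 = 5.49
  Written exam 100 × 0.06 = 6
  Lab reports 76.5 × 0.05 = 3.825
  Studio work 36.5 × 0.15 = 5.475
  Essays 81 × 0.26 = 21.06
Sum = 60.36
Extra credit: 60.36 + 0 = 60.36
60.36 is ≥ 60 and < 67 → D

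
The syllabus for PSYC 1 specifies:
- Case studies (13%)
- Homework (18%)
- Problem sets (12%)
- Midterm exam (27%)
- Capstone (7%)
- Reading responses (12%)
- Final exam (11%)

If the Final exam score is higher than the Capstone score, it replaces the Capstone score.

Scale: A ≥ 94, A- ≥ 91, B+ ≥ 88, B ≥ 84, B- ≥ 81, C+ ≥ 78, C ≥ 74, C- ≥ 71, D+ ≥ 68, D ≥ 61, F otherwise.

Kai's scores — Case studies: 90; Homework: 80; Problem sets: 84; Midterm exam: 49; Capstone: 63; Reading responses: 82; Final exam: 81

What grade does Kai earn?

Final exam (81) > Capstone (63), so Capstone counts as 81.
Weighted total:
  Case studies 90 × 0.13 = 11.7
  Homework 80 × 0.18 = 14.4
  Problem sets 84 × 0.12 = 10.08
  Midterm exam 49 × 0.27 = 13.23
  Capstone 81 × 0.07 = 5.67
  Reading responses 82 × 0.12 = 9.84
  Final exam 81 × 0.11 = 8.91
Sum = 73.83
73.83 is ≥ 71 and < 74 → C-

C-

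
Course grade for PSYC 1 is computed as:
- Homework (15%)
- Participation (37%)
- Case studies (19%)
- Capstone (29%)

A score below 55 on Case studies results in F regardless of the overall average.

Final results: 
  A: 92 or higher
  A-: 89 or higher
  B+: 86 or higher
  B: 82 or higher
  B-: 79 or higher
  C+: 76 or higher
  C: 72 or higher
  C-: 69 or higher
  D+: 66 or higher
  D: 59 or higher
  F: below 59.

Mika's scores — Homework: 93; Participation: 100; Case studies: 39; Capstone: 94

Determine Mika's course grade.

Case studies score 39 < 55: minimum not met.
Weighted total:
  Homework 93 × 0.15 = 13.95
  Participation 100 × 0.37 = 37
  Case studies 39 × 0.19 = 7.41
  Capstone 94 × 0.29 = 27.26
Sum = 85.62
Because the Case studies minimum was not met, the result is F.

F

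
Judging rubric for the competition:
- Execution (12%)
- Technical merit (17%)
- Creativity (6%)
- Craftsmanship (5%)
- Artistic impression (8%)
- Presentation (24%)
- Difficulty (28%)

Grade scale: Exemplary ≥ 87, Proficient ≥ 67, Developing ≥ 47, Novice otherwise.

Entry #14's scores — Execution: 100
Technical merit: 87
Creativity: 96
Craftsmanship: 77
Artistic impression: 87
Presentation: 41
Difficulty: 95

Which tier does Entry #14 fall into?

Weighted total:
  Execution 100 × 0.12 = 12
  Technical merit 87 × 0.17 = 14.79
  Creativity 96 × 0.06 = 5.76
  Craftsmanship 77 × 0.05 = 3.85
  Artistic impression 87 × 0.08 = 6.96
  Presentation 41 × 0.24 = 9.84
  Difficulty 95 × 0.28 = 26.6
Sum = 79.8
79.8 is ≥ 67 and < 87 → Proficient

Proficient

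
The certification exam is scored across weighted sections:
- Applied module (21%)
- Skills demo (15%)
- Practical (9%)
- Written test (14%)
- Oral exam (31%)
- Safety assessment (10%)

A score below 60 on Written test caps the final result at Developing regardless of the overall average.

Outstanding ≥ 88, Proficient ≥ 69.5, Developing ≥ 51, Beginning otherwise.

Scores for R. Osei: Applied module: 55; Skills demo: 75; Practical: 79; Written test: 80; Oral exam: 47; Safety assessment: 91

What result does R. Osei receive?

Developing

Written test score 80 ≥ 60: minimum met.
Weighted total:
  Applied module 55 × 0.21 = 11.55
  Skills demo 75 × 0.15 = 11.25
  Practical 79 × 0.09 = 7.11
  Written test 80 × 0.14 = 11.2
  Oral exam 47 × 0.31 = 14.57
  Safety assessment 91 × 0.1 = 9.1
Sum = 64.78
64.78 is ≥ 51 and < 69.5 → Developing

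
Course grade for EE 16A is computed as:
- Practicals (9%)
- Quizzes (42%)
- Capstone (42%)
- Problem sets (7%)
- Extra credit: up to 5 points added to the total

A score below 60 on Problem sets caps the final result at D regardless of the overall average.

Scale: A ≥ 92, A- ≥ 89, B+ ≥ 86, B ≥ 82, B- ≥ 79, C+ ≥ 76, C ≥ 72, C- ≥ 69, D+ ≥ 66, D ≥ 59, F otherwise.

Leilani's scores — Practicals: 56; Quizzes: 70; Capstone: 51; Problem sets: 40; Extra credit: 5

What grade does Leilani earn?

D

Problem sets score 40 < 60: minimum not met.
Weighted total:
  Practicals 56 × 0.09 = 5.04
  Quizzes 70 × 0.42 = 29.4
  Capstone 51 × 0.42 = 21.42
  Problem sets 40 × 0.07 = 2.8
Sum = 58.66
Extra credit: 58.66 + 5 = 63.66
63.66 would be D; cap at D applies → D.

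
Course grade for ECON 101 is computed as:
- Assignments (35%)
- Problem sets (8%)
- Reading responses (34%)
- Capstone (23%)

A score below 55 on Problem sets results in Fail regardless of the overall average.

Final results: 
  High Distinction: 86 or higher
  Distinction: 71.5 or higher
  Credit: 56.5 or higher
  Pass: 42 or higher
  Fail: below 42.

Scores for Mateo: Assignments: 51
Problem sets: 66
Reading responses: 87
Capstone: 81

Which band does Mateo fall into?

Credit

Problem sets score 66 ≥ 55: minimum met.
Weighted total:
  Assignments 51 × 0.35 = 17.85
  Problem sets 66 × 0.08 = 5.28
  Reading responses 87 × 0.34 = 29.58
  Capstone 81 × 0.23 = 18.63
Sum = 71.34
71.34 is ≥ 56.5 and < 71.5 → Credit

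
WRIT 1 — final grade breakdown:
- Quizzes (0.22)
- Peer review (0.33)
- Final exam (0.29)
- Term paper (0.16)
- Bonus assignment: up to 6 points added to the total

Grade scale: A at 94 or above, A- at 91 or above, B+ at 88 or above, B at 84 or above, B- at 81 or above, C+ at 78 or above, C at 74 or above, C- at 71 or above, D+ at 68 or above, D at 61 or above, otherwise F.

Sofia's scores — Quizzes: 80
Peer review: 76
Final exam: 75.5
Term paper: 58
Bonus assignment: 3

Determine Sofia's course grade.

Weighted total:
  Quizzes 80 × 0.22 = 17.6
  Peer review 76 × 0.33 = 25.08
  Final exam 75.5 × 0.29 = 21.895
  Term paper 58 × 0.16 = 9.28
Sum = 73.855
Bonus assignment: 73.855 + 3 = 76.855
76.855 is ≥ 74 and < 78 → C

C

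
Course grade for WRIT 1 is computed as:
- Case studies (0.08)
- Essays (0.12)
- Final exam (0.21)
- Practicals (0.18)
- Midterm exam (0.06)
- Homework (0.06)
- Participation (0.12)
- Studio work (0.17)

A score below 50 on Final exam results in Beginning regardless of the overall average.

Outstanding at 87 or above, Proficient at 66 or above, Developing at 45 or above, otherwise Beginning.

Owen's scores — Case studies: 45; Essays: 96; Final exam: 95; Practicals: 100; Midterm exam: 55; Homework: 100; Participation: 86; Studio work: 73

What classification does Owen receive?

Proficient

Final exam score 95 ≥ 50: minimum met.
Weighted total:
  Case studies 45 × 0.08 = 3.6
  Essays 96 × 0.12 = 11.52
  Final exam 95 × 0.21 = 19.95
  Practicals 100 × 0.18 = 18
  Midterm exam 55 × 0.06 = 3.3
  Homework 100 × 0.06 = 6
  Participation 86 × 0.12 = 10.32
  Studio work 73 × 0.17 = 12.41
Sum = 85.1
85.1 is ≥ 66 and < 87 → Proficient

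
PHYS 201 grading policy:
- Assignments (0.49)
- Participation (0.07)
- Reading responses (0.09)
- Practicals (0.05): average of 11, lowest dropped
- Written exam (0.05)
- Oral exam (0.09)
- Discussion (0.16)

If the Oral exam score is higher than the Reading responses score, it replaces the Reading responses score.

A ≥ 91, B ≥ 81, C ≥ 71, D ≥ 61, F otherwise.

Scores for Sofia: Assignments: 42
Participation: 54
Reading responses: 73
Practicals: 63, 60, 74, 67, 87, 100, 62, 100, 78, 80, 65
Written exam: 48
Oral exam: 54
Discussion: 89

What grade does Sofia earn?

F

Practicals: drop 60 → average of remaining 10 = 776/10 = 77.6
Oral exam (54) ≤ Reading responses (73), so Reading responses stays at 73.
Weighted total:
  Assignments 42 × 0.49 = 20.58
  Participation 54 × 0.07 = 3.78
  Reading responses 73 × 0.09 = 6.57
  Practicals 77.6 × 0.05 = 3.88
  Written exam 48 × 0.05 = 2.4
  Oral exam 54 × 0.09 = 4.86
  Discussion 89 × 0.16 = 14.24
Sum = 56.31
56.31 < 61 → F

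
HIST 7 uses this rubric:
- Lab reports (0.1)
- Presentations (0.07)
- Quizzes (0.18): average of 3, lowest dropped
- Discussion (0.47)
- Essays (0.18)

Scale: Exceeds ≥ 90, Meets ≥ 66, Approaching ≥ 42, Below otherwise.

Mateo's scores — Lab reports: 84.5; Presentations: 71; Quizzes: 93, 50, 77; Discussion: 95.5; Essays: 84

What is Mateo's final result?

Meets

Quizzes: drop 50 → average of remaining 2 = 170/2 = 85
Weighted total:
  Lab reports 84.5 × 0.1 = 8.45
  Presentations 71 × 0.07 = 4.97
  Quizzes 85 × 0.18 = 15.3
  Discussion 95.5 × 0.47 = 44.885
  Essays 84 × 0.18 = 15.12
Sum = 88.725
88.725 is ≥ 66 and < 90 → Meets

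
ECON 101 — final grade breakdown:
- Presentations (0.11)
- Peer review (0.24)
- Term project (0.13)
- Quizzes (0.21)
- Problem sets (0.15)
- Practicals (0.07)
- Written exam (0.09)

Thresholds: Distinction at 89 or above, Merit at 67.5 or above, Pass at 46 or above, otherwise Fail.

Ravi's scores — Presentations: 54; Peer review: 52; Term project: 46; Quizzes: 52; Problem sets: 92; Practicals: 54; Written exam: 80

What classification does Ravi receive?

Pass

Weighted total:
  Presentations 54 × 0.11 = 5.94
  Peer review 52 × 0.24 = 12.48
  Term project 46 × 0.13 = 5.98
  Quizzes 52 × 0.21 = 10.92
  Problem sets 92 × 0.15 = 13.8
  Practicals 54 × 0.07 = 3.78
  Written exam 80 × 0.09 = 7.2
Sum = 60.1
60.1 is ≥ 46 and < 67.5 → Pass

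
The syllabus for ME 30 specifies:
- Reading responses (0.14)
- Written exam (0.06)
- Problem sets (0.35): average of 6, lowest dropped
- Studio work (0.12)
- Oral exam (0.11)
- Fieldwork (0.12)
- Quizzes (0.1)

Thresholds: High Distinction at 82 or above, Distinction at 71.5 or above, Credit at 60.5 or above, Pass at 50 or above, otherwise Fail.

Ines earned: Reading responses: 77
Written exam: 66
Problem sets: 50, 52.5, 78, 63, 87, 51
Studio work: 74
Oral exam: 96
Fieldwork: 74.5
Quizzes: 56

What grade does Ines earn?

Distinction

Problem sets: drop 50 → average of remaining 5 = 331.5/5 = 66.3
Weighted total:
  Reading responses 77 × 0.14 = 10.78
  Written exam 66 × 0.06 = 3.96
  Problem sets 66.3 × 0.35 = 23.205
  Studio work 74 × 0.12 = 8.88
  Oral exam 96 × 0.11 = 10.56
  Fieldwork 74.5 × 0.12 = 8.94
  Quizzes 56 × 0.1 = 5.6
Sum = 71.925
71.925 is ≥ 71.5 and < 82 → Distinction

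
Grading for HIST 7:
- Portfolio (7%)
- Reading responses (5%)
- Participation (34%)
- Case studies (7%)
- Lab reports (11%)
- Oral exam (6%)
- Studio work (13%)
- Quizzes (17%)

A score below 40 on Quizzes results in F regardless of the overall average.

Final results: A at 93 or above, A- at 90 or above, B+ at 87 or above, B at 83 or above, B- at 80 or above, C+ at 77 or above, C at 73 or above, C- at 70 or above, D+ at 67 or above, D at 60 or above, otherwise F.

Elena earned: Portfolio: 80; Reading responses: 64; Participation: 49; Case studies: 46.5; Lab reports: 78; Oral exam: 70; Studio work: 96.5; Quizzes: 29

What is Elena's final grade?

Quizzes score 29 < 40: minimum not met.
Weighted total:
  Portfolio 80 × 0.07 = 5.6
  Reading responses 64 × 0.05 = 3.2
  Participation 49 × 0.34 = 16.66
  Case studies 46.5 × 0.07 = 3.255
  Lab reports 78 × 0.11 = 8.58
  Oral exam 70 × 0.06 = 4.2
  Studio work 96.5 × 0.13 = 12.545
  Quizzes 29 × 0.17 = 4.93
Sum = 58.97
Because the Quizzes minimum was not met, the result is F.

F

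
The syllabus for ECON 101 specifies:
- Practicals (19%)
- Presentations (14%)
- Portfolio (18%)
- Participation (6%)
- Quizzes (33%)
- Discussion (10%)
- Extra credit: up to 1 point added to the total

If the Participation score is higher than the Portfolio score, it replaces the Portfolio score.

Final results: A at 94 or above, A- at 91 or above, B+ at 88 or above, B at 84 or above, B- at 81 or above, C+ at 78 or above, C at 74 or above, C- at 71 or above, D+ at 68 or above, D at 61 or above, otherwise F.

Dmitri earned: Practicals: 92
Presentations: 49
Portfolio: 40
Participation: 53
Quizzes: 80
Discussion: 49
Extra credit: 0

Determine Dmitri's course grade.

Participation (53) > Portfolio (40), so Portfolio counts as 53.
Weighted total:
  Practicals 92 × 0.19 = 17.48
  Presentations 49 × 0.14 = 6.86
  Portfolio 53 × 0.18 = 9.54
  Participation 53 × 0.06 = 3.18
  Quizzes 80 × 0.33 = 26.4
  Discussion 49 × 0.1 = 4.9
Sum = 68.36
Extra credit: 68.36 + 0 = 68.36
68.36 is ≥ 68 and < 71 → D+

D+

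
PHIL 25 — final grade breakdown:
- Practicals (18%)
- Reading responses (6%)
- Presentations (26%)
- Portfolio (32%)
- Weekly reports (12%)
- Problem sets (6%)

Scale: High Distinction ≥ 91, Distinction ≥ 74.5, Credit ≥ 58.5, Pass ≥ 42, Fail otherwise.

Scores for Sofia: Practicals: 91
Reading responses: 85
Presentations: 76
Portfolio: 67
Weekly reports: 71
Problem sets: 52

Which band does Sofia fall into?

Credit

Weighted total:
  Practicals 91 × 0.18 = 16.38
  Reading responses 85 × 0.06 = 5.1
  Presentations 76 × 0.26 = 19.76
  Portfolio 67 × 0.32 = 21.44
  Weekly reports 71 × 0.12 = 8.52
  Problem sets 52 × 0.06 = 3.12
Sum = 74.32
74.32 is ≥ 58.5 and < 74.5 → Credit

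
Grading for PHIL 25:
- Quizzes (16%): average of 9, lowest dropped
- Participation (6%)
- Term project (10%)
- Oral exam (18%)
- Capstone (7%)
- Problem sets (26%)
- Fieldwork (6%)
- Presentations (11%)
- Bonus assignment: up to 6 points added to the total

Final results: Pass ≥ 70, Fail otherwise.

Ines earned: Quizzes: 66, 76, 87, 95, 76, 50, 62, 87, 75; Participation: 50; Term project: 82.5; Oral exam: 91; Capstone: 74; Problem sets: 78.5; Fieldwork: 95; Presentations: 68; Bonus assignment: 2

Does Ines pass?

Quizzes: drop 50 → average of remaining 8 = 624/8 = 78
Weighted total:
  Quizzes 78 × 0.16 = 12.48
  Participation 50 × 0.06 = 3
  Term project 82.5 × 0.1 = 8.25
  Oral exam 91 × 0.18 = 16.38
  Capstone 74 × 0.07 = 5.18
  Problem sets 78.5 × 0.26 = 20.41
  Fieldwork 95 × 0.06 = 5.7
  Presentations 68 × 0.11 = 7.48
Sum = 78.88
Bonus assignment: 78.88 + 2 = 80.88
80.88 ≥ 70 → Pass

Pass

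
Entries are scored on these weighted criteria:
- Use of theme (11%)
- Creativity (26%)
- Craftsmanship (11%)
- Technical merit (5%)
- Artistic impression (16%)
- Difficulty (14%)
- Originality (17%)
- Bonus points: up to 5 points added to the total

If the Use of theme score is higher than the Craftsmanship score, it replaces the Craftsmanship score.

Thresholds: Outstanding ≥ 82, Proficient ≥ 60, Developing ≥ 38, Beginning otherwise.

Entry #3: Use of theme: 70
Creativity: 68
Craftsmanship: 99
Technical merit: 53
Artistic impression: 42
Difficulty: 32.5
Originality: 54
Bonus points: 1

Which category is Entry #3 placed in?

Proficient

Use of theme (70) ≤ Craftsmanship (99), so Craftsmanship stays at 99.
Weighted total:
  Use of theme 70 × 0.11 = 7.7
  Creativity 68 × 0.26 = 17.68
  Craftsmanship 99 × 0.11 = 10.89
  Technical merit 53 × 0.05 = 2.65
  Artistic impression 42 × 0.16 = 6.72
  Difficulty 32.5 × 0.14 = 4.55
  Originality 54 × 0.17 = 9.18
Sum = 59.37
Bonus points: 59.37 + 1 = 60.37
60.37 is ≥ 60 and < 82 → Proficient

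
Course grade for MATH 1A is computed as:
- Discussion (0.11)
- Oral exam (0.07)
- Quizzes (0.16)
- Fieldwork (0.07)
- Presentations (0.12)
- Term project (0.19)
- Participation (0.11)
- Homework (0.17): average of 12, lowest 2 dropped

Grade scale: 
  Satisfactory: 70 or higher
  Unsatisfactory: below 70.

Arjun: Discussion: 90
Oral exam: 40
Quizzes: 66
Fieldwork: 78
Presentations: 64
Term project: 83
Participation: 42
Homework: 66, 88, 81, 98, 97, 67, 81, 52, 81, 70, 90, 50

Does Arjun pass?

Homework: drop 50, 52 → average of remaining 10 = 819/10 = 81.9
Weighted total:
  Discussion 90 × 0.11 = 9.9
  Oral exam 40 × 0.07 = 2.8
  Quizzes 66 × 0.16 = 10.56
  Fieldwork 78 × 0.07 = 5.46
  Presentations 64 × 0.12 = 7.68
  Term project 83 × 0.19 = 15.77
  Participation 42 × 0.11 = 4.62
  Homework 81.9 × 0.17 = 13.923
Sum = 70.713
70.713 ≥ 70 → Satisfactory

Satisfactory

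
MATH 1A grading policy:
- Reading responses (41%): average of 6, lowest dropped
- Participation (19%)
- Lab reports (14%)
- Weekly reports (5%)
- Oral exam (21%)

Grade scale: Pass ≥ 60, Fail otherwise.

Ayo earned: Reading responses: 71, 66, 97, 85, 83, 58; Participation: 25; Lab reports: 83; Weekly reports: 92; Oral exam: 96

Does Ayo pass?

Reading responses: drop 58 → average of remaining 5 = 402/5 = 80.4
Weighted total:
  Reading responses 80.4 × 0.41 = 32.964
  Participation 25 × 0.19 = 4.75
  Lab reports 83 × 0.14 = 11.62
  Weekly reports 92 × 0.05 = 4.6
  Oral exam 96 × 0.21 = 20.16
Sum = 74.094
74.094 ≥ 60 → Pass

Pass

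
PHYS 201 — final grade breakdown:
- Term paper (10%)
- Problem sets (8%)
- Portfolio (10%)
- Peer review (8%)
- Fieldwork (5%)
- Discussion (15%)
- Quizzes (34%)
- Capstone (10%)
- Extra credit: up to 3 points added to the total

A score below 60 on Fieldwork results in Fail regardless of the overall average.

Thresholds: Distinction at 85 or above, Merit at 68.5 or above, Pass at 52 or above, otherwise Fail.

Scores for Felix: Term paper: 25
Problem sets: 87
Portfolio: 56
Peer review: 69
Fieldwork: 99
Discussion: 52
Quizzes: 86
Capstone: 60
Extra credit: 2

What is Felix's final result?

Fieldwork score 99 ≥ 60: minimum met.
Weighted total:
  Term paper 25 × 0.1 = 2.5
  Problem sets 87 × 0.08 = 6.96
  Portfolio 56 × 0.1 = 5.6
  Peer review 69 × 0.08 = 5.52
  Fieldwork 99 × 0.05 = 4.95
  Discussion 52 × 0.15 = 7.8
  Quizzes 86 × 0.34 = 29.24
  Capstone 60 × 0.1 = 6
Sum = 68.57
Extra credit: 68.57 + 2 = 70.57
70.57 is ≥ 68.5 and < 85 → Merit

Merit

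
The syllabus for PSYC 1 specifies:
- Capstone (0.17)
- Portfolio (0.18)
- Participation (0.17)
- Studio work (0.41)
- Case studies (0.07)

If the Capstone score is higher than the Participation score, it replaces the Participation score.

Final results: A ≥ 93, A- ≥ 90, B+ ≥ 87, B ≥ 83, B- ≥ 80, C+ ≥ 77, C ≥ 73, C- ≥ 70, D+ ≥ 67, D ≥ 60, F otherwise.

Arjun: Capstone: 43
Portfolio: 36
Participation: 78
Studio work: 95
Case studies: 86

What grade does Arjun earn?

Capstone (43) ≤ Participation (78), so Participation stays at 78.
Weighted total:
  Capstone 43 × 0.17 = 7.31
  Portfolio 36 × 0.18 = 6.48
  Participation 78 × 0.17 = 13.26
  Studio work 95 × 0.41 = 38.95
  Case studies 86 × 0.07 = 6.02
Sum = 72.02
72.02 is ≥ 70 and < 73 → C-

C-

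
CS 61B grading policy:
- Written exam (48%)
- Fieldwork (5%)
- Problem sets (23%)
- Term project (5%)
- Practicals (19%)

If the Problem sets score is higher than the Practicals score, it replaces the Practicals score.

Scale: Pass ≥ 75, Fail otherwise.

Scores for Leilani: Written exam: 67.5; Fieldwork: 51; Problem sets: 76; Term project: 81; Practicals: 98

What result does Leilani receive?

Problem sets (76) ≤ Practicals (98), so Practicals stays at 98.
Weighted total:
  Written exam 67.5 × 0.48 = 32.4
  Fieldwork 51 × 0.05 = 2.55
  Problem sets 76 × 0.23 = 17.48
  Term project 81 × 0.05 = 4.05
  Practicals 98 × 0.19 = 18.62
Sum = 75.1
75.1 ≥ 75 → Pass

Pass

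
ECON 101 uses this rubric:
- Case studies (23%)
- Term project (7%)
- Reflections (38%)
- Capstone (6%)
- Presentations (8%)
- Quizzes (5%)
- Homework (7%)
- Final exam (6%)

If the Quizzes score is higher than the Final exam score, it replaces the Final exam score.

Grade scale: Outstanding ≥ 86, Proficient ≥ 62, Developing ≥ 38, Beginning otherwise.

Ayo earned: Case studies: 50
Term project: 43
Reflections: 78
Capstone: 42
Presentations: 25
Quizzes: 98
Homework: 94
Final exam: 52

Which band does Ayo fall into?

Proficient

Quizzes (98) > Final exam (52), so Final exam counts as 98.
Weighted total:
  Case studies 50 × 0.23 = 11.5
  Term project 43 × 0.07 = 3.01
  Reflections 78 × 0.38 = 29.64
  Capstone 42 × 0.06 = 2.52
  Presentations 25 × 0.08 = 2
  Quizzes 98 × 0.05 = 4.9
  Homework 94 × 0.07 = 6.58
  Final exam 98 × 0.06 = 5.88
Sum = 66.03
66.03 is ≥ 62 and < 86 → Proficient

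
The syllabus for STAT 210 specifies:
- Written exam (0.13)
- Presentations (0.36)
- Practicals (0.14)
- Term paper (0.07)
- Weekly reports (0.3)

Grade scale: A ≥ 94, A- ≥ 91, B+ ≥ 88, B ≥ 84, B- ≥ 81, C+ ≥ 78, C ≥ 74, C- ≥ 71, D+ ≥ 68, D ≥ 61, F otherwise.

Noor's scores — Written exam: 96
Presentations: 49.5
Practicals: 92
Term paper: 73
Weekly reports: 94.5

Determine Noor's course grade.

Weighted total:
  Written exam 96 × 0.13 = 12.48
  Presentations 49.5 × 0.36 = 17.82
  Practicals 92 × 0.14 = 12.88
  Term paper 73 × 0.07 = 5.11
  Weekly reports 94.5 × 0.3 = 28.35
Sum = 76.64
76.64 is ≥ 74 and < 78 → C

C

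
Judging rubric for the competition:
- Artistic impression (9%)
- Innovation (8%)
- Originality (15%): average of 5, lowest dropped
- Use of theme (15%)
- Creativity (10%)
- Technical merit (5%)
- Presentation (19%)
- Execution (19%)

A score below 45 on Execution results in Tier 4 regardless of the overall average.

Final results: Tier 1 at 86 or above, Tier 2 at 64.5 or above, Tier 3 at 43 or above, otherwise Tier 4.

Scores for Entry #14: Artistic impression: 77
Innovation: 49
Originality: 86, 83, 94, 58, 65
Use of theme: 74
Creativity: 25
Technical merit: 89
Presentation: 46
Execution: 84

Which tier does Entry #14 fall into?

Tier 2

Originality: drop 58 → average of remaining 4 = 328/4 = 82
Execution score 84 ≥ 45: minimum met.
Weighted total:
  Artistic impression 77 × 0.09 = 6.93
  Innovation 49 × 0.08 = 3.92
  Originality 82 × 0.15 = 12.3
  Use of theme 74 × 0.15 = 11.1
  Creativity 25 × 0.1 = 2.5
  Technical merit 89 × 0.05 = 4.45
  Presentation 46 × 0.19 = 8.74
  Execution 84 × 0.19 = 15.96
Sum = 65.9
65.9 is ≥ 64.5 and < 86 → Tier 2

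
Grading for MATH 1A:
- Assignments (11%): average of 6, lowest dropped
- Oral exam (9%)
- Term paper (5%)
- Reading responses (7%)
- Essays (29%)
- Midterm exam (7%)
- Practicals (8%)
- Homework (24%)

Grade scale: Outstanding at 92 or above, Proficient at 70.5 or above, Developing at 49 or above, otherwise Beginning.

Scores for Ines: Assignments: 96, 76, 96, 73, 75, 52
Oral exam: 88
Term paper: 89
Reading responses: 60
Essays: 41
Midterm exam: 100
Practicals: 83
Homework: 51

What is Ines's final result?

Assignments: drop 52 → average of remaining 5 = 416/5 = 83.2
Weighted total:
  Assignments 83.2 × 0.11 = 9.152
  Oral exam 88 × 0.09 = 7.92
  Term paper 89 × 0.05 = 4.45
  Reading responses 60 × 0.07 = 4.2
  Essays 41 × 0.29 = 11.89
  Midterm exam 100 × 0.07 = 7
  Practicals 83 × 0.08 = 6.64
  Homework 51 × 0.24 = 12.24
Sum = 63.492
63.492 is ≥ 49 and < 70.5 → Developing

Developing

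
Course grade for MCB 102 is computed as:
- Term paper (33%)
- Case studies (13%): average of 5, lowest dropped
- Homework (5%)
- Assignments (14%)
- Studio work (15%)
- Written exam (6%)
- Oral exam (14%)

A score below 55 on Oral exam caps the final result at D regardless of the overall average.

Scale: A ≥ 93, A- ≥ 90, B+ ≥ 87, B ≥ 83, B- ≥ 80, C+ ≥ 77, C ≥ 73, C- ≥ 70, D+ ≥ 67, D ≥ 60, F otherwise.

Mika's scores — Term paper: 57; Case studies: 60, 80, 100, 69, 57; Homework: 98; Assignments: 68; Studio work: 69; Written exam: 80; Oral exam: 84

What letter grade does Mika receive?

C-

Case studies: drop 57 → average of remaining 4 = 309/4 = 77.25
Oral exam score 84 ≥ 55: minimum met.
Weighted total:
  Term paper 57 × 0.33 = 18.81
  Case studies 77.25 × 0.13 = 10.0425
  Homework 98 × 0.05 = 4.9
  Assignments 68 × 0.14 = 9.52
  Studio work 69 × 0.15 = 10.35
  Written exam 80 × 0.06 = 4.8
  Oral exam 84 × 0.14 = 11.76
Sum = 70.1825
70.1825 is ≥ 70 and < 73 → C-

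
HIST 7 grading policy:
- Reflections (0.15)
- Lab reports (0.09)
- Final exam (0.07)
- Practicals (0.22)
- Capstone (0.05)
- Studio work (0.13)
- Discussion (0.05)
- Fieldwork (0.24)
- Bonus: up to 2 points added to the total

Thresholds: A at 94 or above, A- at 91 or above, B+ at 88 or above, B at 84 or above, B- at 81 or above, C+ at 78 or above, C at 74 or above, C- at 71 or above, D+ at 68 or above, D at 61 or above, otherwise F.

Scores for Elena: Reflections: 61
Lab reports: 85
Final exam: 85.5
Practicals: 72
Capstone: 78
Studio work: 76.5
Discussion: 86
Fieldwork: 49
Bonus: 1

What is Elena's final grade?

Weighted total:
  Reflections 61 × 0.15 = 9.15
  Lab reports 85 × 0.09 = 7.65
  Final exam 85.5 × 0.07 = 5.985
  Practicals 72 × 0.22 = 15.84
  Capstone 78 × 0.05 = 3.9
  Studio work 76.5 × 0.13 = 9.945
  Discussion 86 × 0.05 = 4.3
  Fieldwork 49 × 0.24 = 11.76
Sum = 68.53
Bonus: 68.53 + 1 = 69.53
69.53 is ≥ 68 and < 71 → D+

D+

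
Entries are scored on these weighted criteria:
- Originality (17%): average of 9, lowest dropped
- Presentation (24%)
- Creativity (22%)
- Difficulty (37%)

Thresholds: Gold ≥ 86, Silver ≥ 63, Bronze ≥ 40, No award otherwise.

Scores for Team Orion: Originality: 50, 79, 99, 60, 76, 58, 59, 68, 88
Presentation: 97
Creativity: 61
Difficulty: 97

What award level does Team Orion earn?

Originality: drop 50 → average of remaining 8 = 587/8 = 73.375
Weighted total:
  Originality 73.375 × 0.17 = 12.47375
  Presentation 97 × 0.24 = 23.28
  Creativity 61 × 0.22 = 13.42
  Difficulty 97 × 0.37 = 35.89
Sum = 85.06375
85.06375 is ≥ 63 and < 86 → Silver

Silver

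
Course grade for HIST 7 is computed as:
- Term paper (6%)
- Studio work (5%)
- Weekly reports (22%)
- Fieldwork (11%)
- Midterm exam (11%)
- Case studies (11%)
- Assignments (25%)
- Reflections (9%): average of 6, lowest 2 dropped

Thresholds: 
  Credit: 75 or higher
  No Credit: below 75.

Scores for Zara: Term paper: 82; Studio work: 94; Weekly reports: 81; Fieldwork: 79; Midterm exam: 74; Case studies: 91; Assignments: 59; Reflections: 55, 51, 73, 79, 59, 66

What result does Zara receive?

Credit

Reflections: drop 51, 55 → average of remaining 4 = 277/4 = 69.25
Weighted total:
  Term paper 82 × 0.06 = 4.92
  Studio work 94 × 0.05 = 4.7
  Weekly reports 81 × 0.22 = 17.82
  Fieldwork 79 × 0.11 = 8.69
  Midterm exam 74 × 0.11 = 8.14
  Case studies 91 × 0.11 = 10.01
  Assignments 59 × 0.25 = 14.75
  Reflections 69.25 × 0.09 = 6.2325
Sum = 75.2625
75.2625 ≥ 75 → Credit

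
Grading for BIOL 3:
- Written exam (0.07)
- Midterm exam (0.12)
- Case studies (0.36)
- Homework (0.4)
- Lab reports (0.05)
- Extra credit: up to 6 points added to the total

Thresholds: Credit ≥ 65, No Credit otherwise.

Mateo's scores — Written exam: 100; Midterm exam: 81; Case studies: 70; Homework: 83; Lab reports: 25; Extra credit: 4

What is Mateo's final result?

Weighted total:
  Written exam 100 × 0.07 = 7
  Midterm exam 81 × 0.12 = 9.72
  Case studies 70 × 0.36 = 25.2
  Homework 83 × 0.4 = 33.2
  Lab reports 25 × 0.05 = 1.25
Sum = 76.37
Extra credit: 76.37 + 4 = 80.37
80.37 ≥ 65 → Credit

Credit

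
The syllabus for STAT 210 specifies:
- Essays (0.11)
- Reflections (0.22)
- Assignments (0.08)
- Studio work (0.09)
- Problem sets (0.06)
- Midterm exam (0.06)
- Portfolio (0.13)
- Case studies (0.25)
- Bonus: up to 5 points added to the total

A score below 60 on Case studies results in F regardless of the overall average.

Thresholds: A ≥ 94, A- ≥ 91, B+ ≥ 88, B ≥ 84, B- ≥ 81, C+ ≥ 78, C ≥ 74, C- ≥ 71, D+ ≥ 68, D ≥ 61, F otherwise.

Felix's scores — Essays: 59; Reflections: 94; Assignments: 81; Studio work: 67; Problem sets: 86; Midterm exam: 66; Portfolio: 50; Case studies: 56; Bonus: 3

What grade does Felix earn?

F

Case studies score 56 < 60: minimum not met.
Weighted total:
  Essays 59 × 0.11 = 6.49
  Reflections 94 × 0.22 = 20.68
  Assignments 81 × 0.08 = 6.48
  Studio work 67 × 0.09 = 6.03
  Problem sets 86 × 0.06 = 5.16
  Midterm exam 66 × 0.06 = 3.96
  Portfolio 50 × 0.13 = 6.5
  Case studies 56 × 0.25 = 14
Sum = 69.3
Bonus: 69.3 + 3 = 72.3
Because the Case studies minimum was not met, the result is F.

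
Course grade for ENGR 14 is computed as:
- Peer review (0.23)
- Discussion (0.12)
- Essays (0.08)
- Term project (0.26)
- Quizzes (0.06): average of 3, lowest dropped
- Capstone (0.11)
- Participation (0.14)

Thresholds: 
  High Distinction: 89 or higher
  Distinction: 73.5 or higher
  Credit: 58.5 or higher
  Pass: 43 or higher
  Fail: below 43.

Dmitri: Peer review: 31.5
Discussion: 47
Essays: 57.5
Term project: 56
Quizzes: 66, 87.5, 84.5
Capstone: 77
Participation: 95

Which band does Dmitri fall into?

Quizzes: drop 66 → average of remaining 2 = 172/2 = 86
Weighted total:
  Peer review 31.5 × 0.23 = 7.245
  Discussion 47 × 0.12 = 5.64
  Essays 57.5 × 0.08 = 4.6
  Term project 56 × 0.26 = 14.56
  Quizzes 86 × 0.06 = 5.16
  Capstone 77 × 0.11 = 8.47
  Participation 95 × 0.14 = 13.3
Sum = 58.975
58.975 is ≥ 58.5 and < 73.5 → Credit

Credit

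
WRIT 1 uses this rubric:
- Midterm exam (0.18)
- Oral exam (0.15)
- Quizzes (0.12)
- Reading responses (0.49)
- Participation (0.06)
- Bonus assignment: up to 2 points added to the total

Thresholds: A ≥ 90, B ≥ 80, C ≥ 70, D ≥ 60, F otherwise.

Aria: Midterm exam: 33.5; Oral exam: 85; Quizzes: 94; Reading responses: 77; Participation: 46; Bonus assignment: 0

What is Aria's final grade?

C

Weighted total:
  Midterm exam 33.5 × 0.18 = 6.03
  Oral exam 85 × 0.15 = 12.75
  Quizzes 94 × 0.12 = 11.28
  Reading responses 77 × 0.49 = 37.73
  Participation 46 × 0.06 = 2.76
Sum = 70.55
Bonus assignment: 70.55 + 0 = 70.55
70.55 is ≥ 70 and < 80 → C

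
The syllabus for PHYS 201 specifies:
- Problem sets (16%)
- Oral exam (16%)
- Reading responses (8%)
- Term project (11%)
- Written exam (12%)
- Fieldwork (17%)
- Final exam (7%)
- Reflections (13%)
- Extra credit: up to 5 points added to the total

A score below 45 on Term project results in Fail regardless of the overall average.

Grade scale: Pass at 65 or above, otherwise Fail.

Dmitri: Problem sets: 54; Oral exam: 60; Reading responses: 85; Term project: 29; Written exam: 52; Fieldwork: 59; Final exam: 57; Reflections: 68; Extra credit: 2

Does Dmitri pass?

Term project score 29 < 45: minimum not met.
Weighted total:
  Problem sets 54 × 0.16 = 8.64
  Oral exam 60 × 0.16 = 9.6
  Reading responses 85 × 0.08 = 6.8
  Term project 29 × 0.11 = 3.19
  Written exam 52 × 0.12 = 6.24
  Fieldwork 59 × 0.17 = 10.03
  Final exam 57 × 0.07 = 3.99
  Reflections 68 × 0.13 = 8.84
Sum = 57.33
Extra credit: 57.33 + 2 = 59.33
Because the Term project minimum was not met, the result is Fail.

Fail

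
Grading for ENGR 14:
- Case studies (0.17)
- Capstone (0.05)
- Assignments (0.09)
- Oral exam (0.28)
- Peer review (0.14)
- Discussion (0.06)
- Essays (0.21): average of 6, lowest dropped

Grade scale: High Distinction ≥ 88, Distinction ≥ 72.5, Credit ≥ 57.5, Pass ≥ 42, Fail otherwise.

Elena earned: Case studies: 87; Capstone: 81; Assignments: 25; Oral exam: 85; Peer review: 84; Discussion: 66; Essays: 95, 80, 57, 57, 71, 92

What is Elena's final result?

Essays: drop 57 → average of remaining 5 = 395/5 = 79
Weighted total:
  Case studies 87 × 0.17 = 14.79
  Capstone 81 × 0.05 = 4.05
  Assignments 25 × 0.09 = 2.25
  Oral exam 85 × 0.28 = 23.8
  Peer review 84 × 0.14 = 11.76
  Discussion 66 × 0.06 = 3.96
  Essays 79 × 0.21 = 16.59
Sum = 77.2
77.2 is ≥ 72.5 and < 88 → Distinction

Distinction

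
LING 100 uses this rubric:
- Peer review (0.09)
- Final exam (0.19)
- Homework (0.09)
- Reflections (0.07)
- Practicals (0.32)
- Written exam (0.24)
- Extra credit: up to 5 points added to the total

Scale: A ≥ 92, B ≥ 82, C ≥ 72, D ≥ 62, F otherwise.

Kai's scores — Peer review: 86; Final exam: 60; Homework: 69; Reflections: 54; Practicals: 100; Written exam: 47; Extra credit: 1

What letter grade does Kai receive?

Weighted total:
  Peer review 86 × 0.09 = 7.74
  Final exam 60 × 0.19 = 11.4
  Homework 69 × 0.09 = 6.21
  Reflections 54 × 0.07 = 3.78
  Practicals 100 × 0.32 = 32
  Written exam 47 × 0.24 = 11.28
Sum = 72.41
Extra credit: 72.41 + 1 = 73.41
73.41 is ≥ 72 and < 82 → C

C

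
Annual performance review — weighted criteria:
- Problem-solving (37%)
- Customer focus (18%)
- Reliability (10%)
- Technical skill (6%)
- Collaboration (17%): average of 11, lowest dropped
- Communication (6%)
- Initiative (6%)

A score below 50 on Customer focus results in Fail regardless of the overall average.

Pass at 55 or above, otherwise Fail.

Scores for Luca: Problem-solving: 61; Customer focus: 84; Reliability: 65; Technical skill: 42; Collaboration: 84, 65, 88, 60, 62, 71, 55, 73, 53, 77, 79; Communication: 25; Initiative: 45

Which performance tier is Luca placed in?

Collaboration: drop 53 → average of remaining 10 = 714/10 = 71.4
Customer focus score 84 ≥ 50: minimum met.
Weighted total:
  Problem-solving 61 × 0.37 = 22.57
  Customer focus 84 × 0.18 = 15.12
  Reliability 65 × 0.1 = 6.5
  Technical skill 42 × 0.06 = 2.52
  Collaboration 71.4 × 0.17 = 12.138
  Communication 25 × 0.06 = 1.5
  Initiative 45 × 0.06 = 2.7
Sum = 63.048
63.048 ≥ 55 → Pass

Pass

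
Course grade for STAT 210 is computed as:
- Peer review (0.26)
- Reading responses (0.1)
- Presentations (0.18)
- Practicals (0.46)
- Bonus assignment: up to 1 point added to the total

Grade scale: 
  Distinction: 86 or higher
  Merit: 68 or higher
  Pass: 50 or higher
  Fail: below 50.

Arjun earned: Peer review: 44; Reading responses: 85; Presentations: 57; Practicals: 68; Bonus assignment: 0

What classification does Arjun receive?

Weighted total:
  Peer review 44 × 0.26 = 11.44
  Reading responses 85 × 0.1 = 8.5
  Presentations 57 × 0.18 = 10.26
  Practicals 68 × 0.46 = 31.28
Sum = 61.48
Bonus assignment: 61.48 + 0 = 61.48
61.48 is ≥ 50 and < 68 → Pass

Pass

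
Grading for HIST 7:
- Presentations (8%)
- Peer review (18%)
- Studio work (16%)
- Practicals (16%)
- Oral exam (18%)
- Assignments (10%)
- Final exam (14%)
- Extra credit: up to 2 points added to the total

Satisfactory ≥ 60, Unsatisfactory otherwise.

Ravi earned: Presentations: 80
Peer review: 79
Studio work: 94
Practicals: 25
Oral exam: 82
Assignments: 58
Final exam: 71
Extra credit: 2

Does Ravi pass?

Weighted total:
  Presentations 80 × 0.08 = 6.4
  Peer review 79 × 0.18 = 14.22
  Studio work 94 × 0.16 = 15.04
  Practicals 25 × 0.16 = 4
  Oral exam 82 × 0.18 = 14.76
  Assignments 58 × 0.1 = 5.8
  Final exam 71 × 0.14 = 9.94
Sum = 70.16
Extra credit: 70.16 + 2 = 72.16
72.16 ≥ 60 → Satisfactory

Satisfactory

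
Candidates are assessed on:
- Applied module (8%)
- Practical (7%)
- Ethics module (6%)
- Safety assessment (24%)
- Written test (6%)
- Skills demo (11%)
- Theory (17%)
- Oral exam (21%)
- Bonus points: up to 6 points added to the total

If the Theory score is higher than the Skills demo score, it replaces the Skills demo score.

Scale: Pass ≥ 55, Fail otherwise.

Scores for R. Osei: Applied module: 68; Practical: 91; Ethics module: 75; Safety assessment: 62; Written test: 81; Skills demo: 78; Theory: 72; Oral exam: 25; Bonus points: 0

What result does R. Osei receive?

Theory (72) ≤ Skills demo (78), so Skills demo stays at 78.
Weighted total:
  Applied module 68 × 0.08 = 5.44
  Practical 91 × 0.07 = 6.37
  Ethics module 75 × 0.06 = 4.5
  Safety assessment 62 × 0.24 = 14.88
  Written test 81 × 0.06 = 4.86
  Skills demo 78 × 0.11 = 8.58
  Theory 72 × 0.17 = 12.24
  Oral exam 25 × 0.21 = 5.25
Sum = 62.12
Bonus points: 62.12 + 0 = 62.12
62.12 ≥ 55 → Pass

Pass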